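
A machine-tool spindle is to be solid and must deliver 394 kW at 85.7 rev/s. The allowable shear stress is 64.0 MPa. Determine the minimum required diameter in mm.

38.8 mm

ω = 2π·85.7 = 538.5 rad/s, so T = P/ω = 394×10³ / 538.5 = 731.7 N·m.
For a solid shaft τ_max = 16T/(πd³), so d = (16T/(π τ_allow))^(1/3) = (16·731.7/(π·6.40×10^7))^(1/3) = 0.03876 m.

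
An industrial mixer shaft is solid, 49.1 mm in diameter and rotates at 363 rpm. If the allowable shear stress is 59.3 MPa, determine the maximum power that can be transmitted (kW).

J = πd⁴/32 = π(0.0491)⁴/32 = 5.706×10^-7 m⁴.
T_max = τ_allow·J/r = 5.93×10^7 × 5.706×10^-7 / 0.0246 = 1378 N·m.
ω = 2π·363/60 = 38.01 rad/s, so P_max = T_max·ω = 5.239×10^4 W.

52.4 kW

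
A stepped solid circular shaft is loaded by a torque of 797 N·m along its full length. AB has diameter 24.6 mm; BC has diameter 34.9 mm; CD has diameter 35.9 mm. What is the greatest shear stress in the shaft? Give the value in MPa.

Under the same torque, τ_max = 16T/(πd³) is largest where d is smallest — segment AB (d = 24.6 mm).
τ_max = 16·797.0/(π·(0.0246)³) = 2.727×10^8 Pa.

273 MPa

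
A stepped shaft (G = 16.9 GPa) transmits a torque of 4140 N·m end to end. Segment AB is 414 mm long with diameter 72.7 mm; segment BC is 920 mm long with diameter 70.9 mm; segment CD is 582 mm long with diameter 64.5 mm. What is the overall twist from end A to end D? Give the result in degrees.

12.1°

J_AB = π(0.0727)⁴/32 = 2.74×10^-6 m⁴; J_BC = π(0.0709)⁴/32 = 2.48×10^-6 m⁴; J_CD = π(0.0645)⁴/32 = 1.70×10^-6 m⁴.
θ = (T/G)·Σ L_i/J_i = (4140/16.9×10⁹)·(0.414/2.74×10^-6 + 0.920/2.48×10^-6 + 0.582/1.70×10^-6) = 0.2117 rad.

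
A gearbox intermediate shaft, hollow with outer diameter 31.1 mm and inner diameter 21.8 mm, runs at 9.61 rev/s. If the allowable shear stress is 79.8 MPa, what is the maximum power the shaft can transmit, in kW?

J = π(d_o⁴ − d_i⁴)/32 = π(0.0311⁴ − 0.0218⁴)/32 = 6.967×10^-8 m⁴.
T_max = τ_allow·J/r = 7.98×10^7 × 6.967×10^-8 / 0.0156 = 357.5 N·m.
ω = 2π·9.61 = 60.38 rad/s, so P_max = T_max·ω = 2.159×10^4 W.

21.6 kW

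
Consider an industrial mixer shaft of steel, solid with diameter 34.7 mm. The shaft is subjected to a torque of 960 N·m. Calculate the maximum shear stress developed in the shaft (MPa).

117 MPa

J = πd⁴/32 = π(0.0347)⁴/32 = 1.423×10^-7 m⁴.
τ_max = T·r/J = 960.0 × 0.0174 / 1.423×10^-7 = 1.170×10^8 Pa.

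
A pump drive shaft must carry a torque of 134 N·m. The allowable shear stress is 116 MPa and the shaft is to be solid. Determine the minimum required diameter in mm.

For a solid shaft τ_max = 16T/(πd³), so d = (16T/(π τ_allow))^(1/3) = (16·134.0/(π·1.16×10^8))^(1/3) = 0.01805 m.

18.1 mm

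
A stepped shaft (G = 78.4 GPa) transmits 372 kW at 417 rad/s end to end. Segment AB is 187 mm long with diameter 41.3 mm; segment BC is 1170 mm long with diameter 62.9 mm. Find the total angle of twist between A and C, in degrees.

ω = 417 rad/s, so T = P/ω = 372×10³ / 417.0 = 892.1 N·m.
J_AB = π(0.0413)⁴/32 = 2.86×10^-7 m⁴; J_BC = π(0.0629)⁴/32 = 1.54×10^-6 m⁴.
θ = (T/G)·Σ L_i/J_i = (892.1/78.4×10⁹)·(0.187/2.86×10^-7 + 1.17/1.54×10^-6) = 0.01611 rad.

0.923°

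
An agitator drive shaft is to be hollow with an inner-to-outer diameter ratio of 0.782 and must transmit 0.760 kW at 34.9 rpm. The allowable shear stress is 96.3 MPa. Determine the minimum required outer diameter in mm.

ω = 2π·34.9/60 = 3.655 rad/s, so T = P/ω = 0.760×10³ / 3.655 = 208.0 N·m.
For a hollow shaft with d_i/d_o = 0.782: τ_max = 16T/(π d_o³ (1−k⁴)), so d_o = [16T/(π τ_allow (1−k⁴))]^(1/3) = [16·208.0/(π·9.63×10^7·0.6260)]^(1/3) = 0.02600 m.

26.0 mm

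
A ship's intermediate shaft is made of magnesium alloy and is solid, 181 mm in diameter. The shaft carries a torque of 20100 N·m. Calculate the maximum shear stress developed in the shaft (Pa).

J = πd⁴/32 = π(0.181)⁴/32 = 1.054×10^-4 m⁴.
τ_max = T·r/J = 20100 × 0.0905 / 1.054×10^-4 = 1.726×10^7 Pa.

1.73e7 Pa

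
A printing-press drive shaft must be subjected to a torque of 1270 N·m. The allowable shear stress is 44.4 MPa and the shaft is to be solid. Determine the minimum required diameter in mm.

For a solid shaft τ_max = 16T/(πd³), so d = (16T/(π τ_allow))^(1/3) = (16·1270/(π·4.44×10^7))^(1/3) = 0.05262 m.

52.6 mm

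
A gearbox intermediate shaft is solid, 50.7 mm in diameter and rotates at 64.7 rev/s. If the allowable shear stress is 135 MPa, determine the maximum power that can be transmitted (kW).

J = πd⁴/32 = π(0.0507)⁴/32 = 6.487×10^-7 m⁴.
T_max = τ_allow·J/r = 1.35×10^8 × 6.487×10^-7 / 0.0254 = 3455 N·m.
ω = 2π·64.7 = 406.5 rad/s, so P_max = T_max·ω = 1.404×10^6 W.

1400 kW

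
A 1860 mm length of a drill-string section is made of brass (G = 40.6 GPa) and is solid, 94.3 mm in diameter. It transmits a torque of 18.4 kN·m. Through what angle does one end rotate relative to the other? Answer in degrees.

J = πd⁴/32 = π(0.0943)⁴/32 = 7.763×10^-6 m⁴.
θ = T·L/(G·J) = 18400 × 1.86 / (40.6×10⁹ × 7.763×10^-6) = 0.1086 rad.

6.22°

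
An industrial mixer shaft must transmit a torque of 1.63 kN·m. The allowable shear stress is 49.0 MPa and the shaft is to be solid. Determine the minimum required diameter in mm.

For a solid shaft τ_max = 16T/(πd³), so d = (16T/(π τ_allow))^(1/3) = (16·1630/(π·4.90×10^7))^(1/3) = 0.05533 m.

55.3 mm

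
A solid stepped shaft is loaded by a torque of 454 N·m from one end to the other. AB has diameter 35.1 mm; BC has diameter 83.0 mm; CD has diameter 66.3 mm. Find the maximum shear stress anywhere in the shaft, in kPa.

Under the same torque, τ_max = 16T/(πd³) is largest where d is smallest — segment AB (d = 35.1 mm).
τ_max = 16·454.0/(π·(0.0351)³) = 5.347×10^7 Pa.

53500 kPa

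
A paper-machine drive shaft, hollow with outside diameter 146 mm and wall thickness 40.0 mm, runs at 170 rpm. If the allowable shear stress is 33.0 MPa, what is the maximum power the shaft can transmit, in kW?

J = π(d_o⁴ − d_i⁴)/32 = π(0.146⁴ − 0.0660⁴)/32 = 4.275×10^-5 m⁴.
T_max = τ_allow·J/r = 3.30×10^7 × 4.275×10^-5 / 0.0730 = 19320 N·m.
ω = 2π·170/60 = 17.80 rad/s, so P_max = T_max·ω = 3.440×10^5 W.

344 kW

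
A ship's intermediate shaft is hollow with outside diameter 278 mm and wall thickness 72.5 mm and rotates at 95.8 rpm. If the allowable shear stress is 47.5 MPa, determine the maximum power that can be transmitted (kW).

J = π(d_o⁴ − d_i⁴)/32 = π(0.278⁴ − 0.133⁴)/32 = 5.557×10^-4 m⁴.
T_max = τ_allow·J/r = 4.75×10^7 × 5.557×10^-4 / 0.139 = 189900 N·m.
ω = 2π·95.8/60 = 10.03 rad/s, so P_max = T_max·ω = 1.905×10^6 W.

1900 kW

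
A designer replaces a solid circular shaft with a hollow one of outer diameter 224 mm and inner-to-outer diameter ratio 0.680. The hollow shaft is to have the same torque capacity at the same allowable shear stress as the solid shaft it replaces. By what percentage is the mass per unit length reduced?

Equal τ_max and T ⇒ the solid shaft needs d_s³ = d_o³(1−k⁴), so d_s = 224·(1−0.680⁴)^(1/3) = 206.7 mm.
Area ratio A_h/A_s = d_o²(1−k²)/d_s² = (1−k²)/(1−k⁴)^(2/3) = 0.6311.
Mass saving = 1 − 0.6311 = 36.9 %.

36.9 %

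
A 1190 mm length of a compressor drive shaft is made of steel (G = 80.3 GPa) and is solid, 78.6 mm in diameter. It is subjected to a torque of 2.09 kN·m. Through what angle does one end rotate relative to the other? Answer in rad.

0.00827 rad

J = πd⁴/32 = π(0.0786)⁴/32 = 3.747×10^-6 m⁴.
θ = T·L/(G·J) = 2090 × 1.19 / (80.3×10⁹ × 3.747×10^-6) = 8.266×10^-3 rad.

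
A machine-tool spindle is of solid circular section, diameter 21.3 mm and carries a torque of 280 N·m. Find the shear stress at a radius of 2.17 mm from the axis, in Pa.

J = πd⁴/32 = π(0.0213)⁴/32 = 2.021×10^-8 m⁴.
Shear stress varies linearly with radius: τ = T·r/J = 280.0 × 0.00217 / 2.021×10^-8 = 3.007×10^7 Pa.

3.01e7 Pa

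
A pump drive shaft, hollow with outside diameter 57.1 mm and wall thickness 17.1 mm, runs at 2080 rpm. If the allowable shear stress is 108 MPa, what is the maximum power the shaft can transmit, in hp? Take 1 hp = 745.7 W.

J = π(d_o⁴ − d_i⁴)/32 = π(0.0571⁴ − 0.0229⁴)/32 = 1.017×10^-6 m⁴.
T_max = τ_allow·J/r = 1.08×10^8 × 1.017×10^-6 / 0.0285 = 3846 N·m.
ω = 2π·2080/60 = 217.8 rad/s, so P_max = T_max·ω = 8.377×10^5 W.

1120 hp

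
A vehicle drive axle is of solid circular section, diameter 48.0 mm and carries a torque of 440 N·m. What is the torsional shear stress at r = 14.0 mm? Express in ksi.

J = πd⁴/32 = π(0.0480)⁴/32 = 5.212×10^-7 m⁴.
Shear stress varies linearly with radius: τ = T·r/J = 440.0 × 0.0140 / 5.212×10^-7 = 1.182×10^7 Pa.

1.71 ksi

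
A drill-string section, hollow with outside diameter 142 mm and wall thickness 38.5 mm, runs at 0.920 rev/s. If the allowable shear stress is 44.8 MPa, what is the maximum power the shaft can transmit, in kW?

139 kW

J = π(d_o⁴ − d_i⁴)/32 = π(0.142⁴ − 0.0650⁴)/32 = 3.816×10^-5 m⁴.
T_max = τ_allow·J/r = 4.48×10^7 × 3.816×10^-5 / 0.0710 = 24080 N·m.
ω = 2π·0.920 = 5.781 rad/s, so P_max = T_max·ω = 1.392×10^5 W.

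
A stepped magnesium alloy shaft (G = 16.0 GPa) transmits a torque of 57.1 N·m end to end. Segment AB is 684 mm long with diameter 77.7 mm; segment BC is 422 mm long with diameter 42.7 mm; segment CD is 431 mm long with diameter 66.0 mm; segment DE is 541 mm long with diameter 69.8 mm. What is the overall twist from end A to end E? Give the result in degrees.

0.398°

J_AB = π(0.0777)⁴/32 = 3.58×10^-6 m⁴; J_BC = π(0.0427)⁴/32 = 3.26×10^-7 m⁴; J_CD = π(0.0660)⁴/32 = 1.86×10^-6 m⁴; J_DE = π(0.0698)⁴/32 = 2.33×10^-6 m⁴.
θ = (T/G)·Σ L_i/J_i = (57.10/16.0×10⁹)·(0.684/3.58×10^-6 + 0.422/3.26×10^-7 + 0.431/1.86×10^-6 + 0.541/2.33×10^-6) = 6.951×10^-3 rad.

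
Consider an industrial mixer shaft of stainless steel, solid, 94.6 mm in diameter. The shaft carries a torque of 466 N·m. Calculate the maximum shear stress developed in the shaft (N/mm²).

2.80 N/mm²

J = πd⁴/32 = π(0.0946)⁴/32 = 7.863×10^-6 m⁴.
τ_max = T·r/J = 466.0 × 0.0473 / 7.863×10^-6 = 2.803×10^6 Pa.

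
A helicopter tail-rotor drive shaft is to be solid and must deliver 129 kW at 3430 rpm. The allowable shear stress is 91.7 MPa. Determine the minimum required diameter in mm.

27.1 mm

ω = 2π·3430/60 = 359.2 rad/s, so T = P/ω = 129×10³ / 359.2 = 359.1 N·m.
For a solid shaft τ_max = 16T/(πd³), so d = (16T/(π τ_allow))^(1/3) = (16·359.1/(π·9.17×10^7))^(1/3) = 0.02712 m.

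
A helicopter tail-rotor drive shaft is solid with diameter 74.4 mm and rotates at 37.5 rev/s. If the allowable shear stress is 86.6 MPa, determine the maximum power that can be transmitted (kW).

J = πd⁴/32 = π(0.0744)⁴/32 = 3.008×10^-6 m⁴.
T_max = τ_allow·J/r = 8.66×10^7 × 3.008×10^-6 / 0.0372 = 7003 N·m.
ω = 2π·37.5 = 235.6 rad/s, so P_max = T_max·ω = 1.650×10^6 W.

1650 kW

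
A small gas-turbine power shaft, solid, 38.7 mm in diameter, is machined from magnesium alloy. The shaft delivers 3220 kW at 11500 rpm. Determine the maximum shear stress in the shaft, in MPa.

ω = 2π·11500/60 = 1204 rad/s, so T = P/ω = 3220×10³ / 1204 = 2674 N·m.
J = πd⁴/32 = π(0.0387)⁴/32 = 2.202×10^-7 m⁴.
τ_max = T·r/J = 2674 × 0.0194 / 2.202×10^-7 = 2.349×10^8 Pa.

235 MPa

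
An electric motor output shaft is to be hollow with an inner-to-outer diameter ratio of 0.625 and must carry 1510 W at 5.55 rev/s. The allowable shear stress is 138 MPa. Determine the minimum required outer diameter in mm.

12.4 mm

ω = 2π·5.55 = 34.87 rad/s, so T = P/ω = 1510 / 34.87 = 43.30 N·m.
For a hollow shaft with d_i/d_o = 0.625: τ_max = 16T/(π d_o³ (1−k⁴)), so d_o = [16T/(π τ_allow (1−k⁴))]^(1/3) = [16·43.30/(π·1.38×10^8·0.8474)]^(1/3) = 0.01235 m.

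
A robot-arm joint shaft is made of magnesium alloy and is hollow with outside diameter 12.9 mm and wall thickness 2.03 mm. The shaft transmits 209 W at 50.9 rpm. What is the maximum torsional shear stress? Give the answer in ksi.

17.3 ksi

ω = 2π·50.9/60 = 5.330 rad/s, so T = P/ω = 209 / 5.330 = 39.21 N·m.
J = π(d_o⁴ − d_i⁴)/32 = π(0.0129⁴ − 0.00884⁴)/32 = 2.119×10^-9 m⁴.
τ_max = T·r/J = 39.21 × 0.00645 / 2.119×10^-9 = 1.193×10^8 Pa.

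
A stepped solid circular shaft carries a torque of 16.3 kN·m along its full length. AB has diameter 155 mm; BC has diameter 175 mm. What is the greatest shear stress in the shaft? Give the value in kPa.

Under the same torque, τ_max = 16T/(πd³) is largest where d is smallest — segment AB (d = 155 mm).
τ_max = 16·16300/(π·(0.155)³) = 2.229×10^7 Pa.

22300 kPa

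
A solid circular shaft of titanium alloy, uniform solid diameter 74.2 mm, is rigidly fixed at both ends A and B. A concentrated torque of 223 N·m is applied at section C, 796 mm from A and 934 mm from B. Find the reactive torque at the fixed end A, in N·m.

With uniform GJ and both ends fixed, compatibility θ_AC = θ_CB gives T_A·a = T_B·b, together with T_A + T_B = T₀.
T_A = T₀·b/(a+b) = 223.0·934/1730 = 120.4 N·m; T_B = 102.6 N·m.

120 N·m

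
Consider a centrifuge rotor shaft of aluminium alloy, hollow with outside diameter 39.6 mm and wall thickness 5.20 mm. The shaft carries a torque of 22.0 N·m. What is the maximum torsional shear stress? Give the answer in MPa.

J = π(d_o⁴ − d_i⁴)/32 = π(0.0396⁴ − 0.0292⁴)/32 = 1.701×10^-7 m⁴.
τ_max = T·r/J = 22.00 × 0.0198 / 1.701×10^-7 = 2.562×10^6 Pa.

2.56 MPa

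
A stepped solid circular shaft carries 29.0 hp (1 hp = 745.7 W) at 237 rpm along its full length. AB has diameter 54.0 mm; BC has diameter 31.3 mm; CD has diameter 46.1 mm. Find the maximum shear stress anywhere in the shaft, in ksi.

21.0 ksi

ω = 2π·237/60 = 24.82 rad/s, so T = P/ω = 29.0×745.7 / 24.82 = 871.3 N·m.
Under the same torque, τ_max = 16T/(πd³) is largest where d is smallest — segment BC (d = 31.3 mm).
τ_max = 16·871.3/(π·(0.0313)³) = 1.447×10^8 Pa.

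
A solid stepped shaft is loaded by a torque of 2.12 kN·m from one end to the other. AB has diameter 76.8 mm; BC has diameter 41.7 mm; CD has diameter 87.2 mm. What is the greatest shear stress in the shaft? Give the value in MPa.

149 MPa

Under the same torque, τ_max = 16T/(πd³) is largest where d is smallest — segment BC (d = 41.7 mm).
τ_max = 16·2120/(π·(0.0417)³) = 1.489×10^8 Pa.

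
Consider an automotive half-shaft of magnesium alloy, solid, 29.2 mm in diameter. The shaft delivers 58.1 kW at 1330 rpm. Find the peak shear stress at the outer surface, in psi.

12400 psi

ω = 2π·1330/60 = 139.3 rad/s, so T = P/ω = 58.1×10³ / 139.3 = 417.2 N·m.
J = πd⁴/32 = π(0.0292)⁴/32 = 7.137×10^-8 m⁴.
τ_max = T·r/J = 417.2 × 0.0146 / 7.137×10^-8 = 8.533×10^7 Pa.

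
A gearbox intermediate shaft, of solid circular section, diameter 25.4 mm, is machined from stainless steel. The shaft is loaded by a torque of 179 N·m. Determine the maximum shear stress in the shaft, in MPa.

J = πd⁴/32 = π(0.0254)⁴/32 = 4.086×10^-8 m⁴.
τ_max = T·r/J = 179.0 × 0.0127 / 4.086×10^-8 = 5.563×10^7 Pa.

55.6 MPa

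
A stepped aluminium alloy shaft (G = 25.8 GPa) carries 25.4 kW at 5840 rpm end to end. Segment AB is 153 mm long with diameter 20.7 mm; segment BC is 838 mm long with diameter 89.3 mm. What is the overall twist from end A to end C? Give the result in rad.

0.0139 rad

ω = 2π·5840/60 = 611.6 rad/s, so T = P/ω = 25.4×10³ / 611.6 = 41.53 N·m.
J_AB = π(0.0207)⁴/32 = 1.80×10^-8 m⁴; J_BC = π(0.0893)⁴/32 = 6.24×10^-6 m⁴.
θ = (T/G)·Σ L_i/J_i = (41.53/25.8×10⁹)·(0.153/1.80×10^-8 + 0.838/6.24×10^-6) = 0.01388 rad.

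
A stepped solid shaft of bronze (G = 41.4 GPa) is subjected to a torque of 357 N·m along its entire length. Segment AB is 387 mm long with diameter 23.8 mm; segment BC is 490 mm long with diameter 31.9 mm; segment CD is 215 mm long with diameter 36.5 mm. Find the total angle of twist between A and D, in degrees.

J_AB = π(0.0238)⁴/32 = 3.15×10^-8 m⁴; J_BC = π(0.0319)⁴/32 = 1.02×10^-7 m⁴; J_CD = π(0.0365)⁴/32 = 1.74×10^-7 m⁴.
θ = (T/G)·Σ L_i/J_i = (357.0/41.4×10⁹)·(0.387/3.15×10^-8 + 0.490/1.02×10^-7 + 0.215/1.74×10^-7) = 0.1581 rad.

9.06°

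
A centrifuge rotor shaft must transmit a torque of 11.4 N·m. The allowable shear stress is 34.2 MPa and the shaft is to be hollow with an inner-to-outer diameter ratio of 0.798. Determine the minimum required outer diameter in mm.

For a hollow shaft with d_i/d_o = 0.798: τ_max = 16T/(π d_o³ (1−k⁴)), so d_o = [16T/(π τ_allow (1−k⁴))]^(1/3) = [16·11.40/(π·3.42×10^7·0.5945)]^(1/3) = 0.01419 m.

14.2 mm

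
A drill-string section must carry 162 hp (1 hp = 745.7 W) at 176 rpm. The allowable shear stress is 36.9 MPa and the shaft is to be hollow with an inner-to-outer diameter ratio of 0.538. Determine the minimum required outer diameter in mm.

ω = 2π·176/60 = 18.43 rad/s, so T = P/ω = 162×745.7 / 18.43 = 6554 N·m.
For a hollow shaft with d_i/d_o = 0.538: τ_max = 16T/(π d_o³ (1−k⁴)), so d_o = [16T/(π τ_allow (1−k⁴))]^(1/3) = [16·6554/(π·3.69×10^7·0.9162)]^(1/3) = 0.09958 m.

99.6 mm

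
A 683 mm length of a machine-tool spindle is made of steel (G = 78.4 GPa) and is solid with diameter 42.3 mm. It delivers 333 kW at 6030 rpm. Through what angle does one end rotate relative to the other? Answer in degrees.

0.837°

ω = 2π·6030/60 = 631.5 rad/s, so T = P/ω = 333×10³ / 631.5 = 527.3 N·m.
J = πd⁴/32 = π(0.0423)⁴/32 = 3.143×10^-7 m⁴.
θ = T·L/(G·J) = 527.3 × 0.683 / (78.4×10⁹ × 3.143×10^-7) = 0.01462 rad.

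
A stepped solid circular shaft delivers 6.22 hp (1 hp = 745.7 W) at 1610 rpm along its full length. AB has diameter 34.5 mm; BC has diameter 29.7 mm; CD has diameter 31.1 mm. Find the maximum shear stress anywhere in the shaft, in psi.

776 psi

ω = 2π·1610/60 = 168.6 rad/s, so T = P/ω = 6.22×745.7 / 168.6 = 27.51 N·m.
Under the same torque, τ_max = 16T/(πd³) is largest where d is smallest — segment BC (d = 29.7 mm).
τ_max = 16·27.51/(π·(0.0297)³) = 5.348×10^6 Pa.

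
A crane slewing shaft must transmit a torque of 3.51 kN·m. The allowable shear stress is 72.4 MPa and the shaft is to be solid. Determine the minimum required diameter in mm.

62.7 mm

For a solid shaft τ_max = 16T/(πd³), so d = (16T/(π τ_allow))^(1/3) = (16·3510/(π·7.24×10^7))^(1/3) = 0.06274 m.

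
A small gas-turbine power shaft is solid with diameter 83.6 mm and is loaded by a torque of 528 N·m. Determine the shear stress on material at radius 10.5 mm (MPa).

1.16 MPa

J = πd⁴/32 = π(0.0836)⁴/32 = 4.795×10^-6 m⁴.
Shear stress varies linearly with radius: τ = T·r/J = 528.0 × 0.0105 / 4.795×10^-6 = 1.156×10^6 Pa.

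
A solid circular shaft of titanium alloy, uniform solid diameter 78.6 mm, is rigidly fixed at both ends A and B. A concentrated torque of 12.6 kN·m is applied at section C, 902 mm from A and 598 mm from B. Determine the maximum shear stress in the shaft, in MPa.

79.5 MPa

With uniform GJ and both ends fixed, compatibility θ_AC = θ_CB gives T_A·a = T_B·b, together with T_A + T_B = T₀.
T_A = T₀·b/(a+b) = 12600·598/1500 = 5023 N·m; T_B = 7577 N·m.
τ in each portion: τ_AC = 5.27×10^7 Pa, τ_CB = 7.95×10^7 Pa; maximum is in CB.
τ_max = T_CB·r/J = 7577·0.0393/3.75×10^-6 = 7.947×10^7 Pa.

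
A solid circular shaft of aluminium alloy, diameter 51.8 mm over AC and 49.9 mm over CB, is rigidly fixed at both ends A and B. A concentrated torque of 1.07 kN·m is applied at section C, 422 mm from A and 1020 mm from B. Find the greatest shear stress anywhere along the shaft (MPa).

Compatibility: T_A·a/J_AC = T_B·b/J_CB with T_A + T_B = T₀.
J_AC = 7.07×10^-7 m⁴, J_CB = 6.09×10^-7 m⁴, so T_A = T₀·(J_AC/a)/((J_AC/a)+(J_CB/b)) = 788.9 N·m, T_B = 281.1 N·m.
τ in each portion: τ_AC = 2.89×10^7 Pa, τ_CB = 1.15×10^7 Pa; maximum is in AC.
τ_max = T_AC·r/J = 788.9·0.0259/7.07×10^-7 = 2.891×10^7 Pa.

28.9 MPa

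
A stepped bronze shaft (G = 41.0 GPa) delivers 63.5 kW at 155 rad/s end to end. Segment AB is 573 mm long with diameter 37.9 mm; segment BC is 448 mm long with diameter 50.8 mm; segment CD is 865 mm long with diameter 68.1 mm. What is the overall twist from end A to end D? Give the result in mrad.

39.2 mrad

ω = 155 rad/s, so T = P/ω = 63.5×10³ / 155.0 = 409.7 N·m.
J_AB = π(0.0379)⁴/32 = 2.03×10^-7 m⁴; J_BC = π(0.0508)⁴/32 = 6.54×10^-7 m⁴; J_CD = π(0.0681)⁴/32 = 2.11×10^-6 m⁴.
θ = (T/G)·Σ L_i/J_i = (409.7/41.0×10⁹)·(0.573/2.03×10^-7 + 0.448/6.54×10^-7 + 0.865/2.11×10^-6) = 0.03921 rad.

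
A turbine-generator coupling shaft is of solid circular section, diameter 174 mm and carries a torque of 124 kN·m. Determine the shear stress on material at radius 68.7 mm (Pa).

9.47e7 Pa

J = πd⁴/32 = π(0.174)⁴/32 = 8.999×10^-5 m⁴.
Shear stress varies linearly with radius: τ = T·r/J = 124000 × 0.0687 / 8.999×10^-5 = 9.466×10^7 Pa.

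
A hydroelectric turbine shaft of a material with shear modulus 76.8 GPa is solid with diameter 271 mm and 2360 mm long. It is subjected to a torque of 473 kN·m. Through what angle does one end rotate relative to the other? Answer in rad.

0.0274 rad

J = πd⁴/32 = π(0.271)⁴/32 = 5.295×10^-4 m⁴.
θ = T·L/(G·J) = 473000 × 2.36 / (76.8×10⁹ × 5.295×10^-4) = 0.02745 rad.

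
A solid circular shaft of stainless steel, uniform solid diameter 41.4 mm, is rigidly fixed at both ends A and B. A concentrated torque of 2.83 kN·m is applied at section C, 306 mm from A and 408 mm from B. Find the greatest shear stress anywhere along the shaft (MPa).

116 MPa

With uniform GJ and both ends fixed, compatibility θ_AC = θ_CB gives T_A·a = T_B·b, together with T_A + T_B = T₀.
T_A = T₀·b/(a+b) = 2830·408/714.0 = 1617 N·m; T_B = 1213 N·m.
τ in each portion: τ_AC = 1.16×10^8 Pa, τ_CB = 8.71×10^7 Pa; maximum is in AC.
τ_max = T_AC·r/J = 1617·0.0207/2.88×10^-7 = 1.161×10^8 Pa.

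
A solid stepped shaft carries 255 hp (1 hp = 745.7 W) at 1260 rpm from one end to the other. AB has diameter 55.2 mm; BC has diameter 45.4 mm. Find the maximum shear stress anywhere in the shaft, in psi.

11400 psi

ω = 2π·1260/60 = 131.9 rad/s, so T = P/ω = 255×745.7 / 131.9 = 1441 N·m.
Under the same torque, τ_max = 16T/(πd³) is largest where d is smallest — segment BC (d = 45.4 mm).
τ_max = 16·1441/(π·(0.0454)³) = 7.843×10^7 Pa.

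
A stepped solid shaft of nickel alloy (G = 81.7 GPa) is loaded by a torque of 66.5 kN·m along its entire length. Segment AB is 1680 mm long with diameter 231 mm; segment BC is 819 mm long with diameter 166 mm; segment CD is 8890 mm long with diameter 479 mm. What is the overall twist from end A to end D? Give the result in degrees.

0.873°

J_AB = π(0.231)⁴/32 = 2.80×10^-4 m⁴; J_BC = π(0.166)⁴/32 = 7.45×10^-5 m⁴; J_CD = π(0.479)⁴/32 = 5.17×10^-3 m⁴.
θ = (T/G)·Σ L_i/J_i = (66500/81.7×10⁹)·(1.68/2.80×10^-4 + 0.819/7.45×10^-5 + 8.89/5.17×10^-3) = 0.01523 rad.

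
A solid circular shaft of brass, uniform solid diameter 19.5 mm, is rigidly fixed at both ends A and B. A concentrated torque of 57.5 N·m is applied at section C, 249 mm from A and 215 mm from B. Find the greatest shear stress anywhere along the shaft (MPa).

With uniform GJ and both ends fixed, compatibility θ_AC = θ_CB gives T_A·a = T_B·b, together with T_A + T_B = T₀.
T_A = T₀·b/(a+b) = 57.50·215/464.0 = 26.64 N·m; T_B = 30.86 N·m.
τ in each portion: τ_AC = 1.83×10^7 Pa, τ_CB = 2.12×10^7 Pa; maximum is in CB.
τ_max = T_CB·r/J = 30.86·0.00975/1.42×10^-8 = 2.119×10^7 Pa.

21.2 MPa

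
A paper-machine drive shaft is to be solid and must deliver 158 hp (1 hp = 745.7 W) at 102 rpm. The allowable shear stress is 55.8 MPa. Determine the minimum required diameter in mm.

ω = 2π·102/60 = 10.68 rad/s, so T = P/ω = 158×745.7 / 10.68 = 11030 N·m.
For a solid shaft τ_max = 16T/(πd³), so d = (16T/(π τ_allow))^(1/3) = (16·11030/(π·5.58×10^7))^(1/3) = 0.1002 m.

100 mm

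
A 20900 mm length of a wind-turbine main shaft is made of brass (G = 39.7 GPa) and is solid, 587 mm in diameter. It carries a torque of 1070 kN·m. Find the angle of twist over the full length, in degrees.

2.77°

J = πd⁴/32 = π(0.587)⁴/32 = 0.01166 m⁴.
θ = T·L/(G·J) = 1.070e6 × 20.9 / (39.7×10⁹ × 0.01166) = 0.04833 rad.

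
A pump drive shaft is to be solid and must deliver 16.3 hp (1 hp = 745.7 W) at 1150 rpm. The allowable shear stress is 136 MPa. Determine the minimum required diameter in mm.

ω = 2π·1150/60 = 120.4 rad/s, so T = P/ω = 16.3×745.7 / 120.4 = 100.9 N·m.
For a solid shaft τ_max = 16T/(πd³), so d = (16T/(π τ_allow))^(1/3) = (16·100.9/(π·1.36×10^8))^(1/3) = 0.01558 m.

15.6 mm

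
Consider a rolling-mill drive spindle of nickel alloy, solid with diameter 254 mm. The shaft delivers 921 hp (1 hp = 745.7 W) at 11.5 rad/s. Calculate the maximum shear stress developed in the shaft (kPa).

ω = 11.5 rad/s, so T = P/ω = 921×745.7 / 11.50 = 59720 N·m.
J = πd⁴/32 = π(0.254)⁴/32 = 4.086×10^-4 m⁴.
τ_max = T·r/J = 59720 × 0.127 / 4.086×10^-4 = 1.856×10^7 Pa.

18600 kPa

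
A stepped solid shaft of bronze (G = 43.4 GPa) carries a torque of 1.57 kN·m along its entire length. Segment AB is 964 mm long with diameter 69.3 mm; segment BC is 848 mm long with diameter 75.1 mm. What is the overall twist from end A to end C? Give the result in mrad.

J_AB = π(0.0693)⁴/32 = 2.26×10^-6 m⁴; J_BC = π(0.0751)⁴/32 = 3.12×10^-6 m⁴.
θ = (T/G)·Σ L_i/J_i = (1570/43.4×10⁹)·(0.964/2.26×10^-6 + 0.848/3.12×10^-6) = 0.02522 rad.

25.2 mrad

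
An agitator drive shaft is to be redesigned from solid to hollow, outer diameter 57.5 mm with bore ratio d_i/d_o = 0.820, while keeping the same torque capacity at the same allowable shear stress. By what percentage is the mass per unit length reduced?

Equal τ_max and T ⇒ the solid shaft needs d_s³ = d_o³(1−k⁴), so d_s = 57.5·(1−0.820⁴)^(1/3) = 47.05 mm.
Area ratio A_h/A_s = d_o²(1−k²)/d_s² = (1−k²)/(1−k⁴)^(2/3) = 0.4893.
Mass saving = 1 − 0.4893 = 51.1 %.

51.1 %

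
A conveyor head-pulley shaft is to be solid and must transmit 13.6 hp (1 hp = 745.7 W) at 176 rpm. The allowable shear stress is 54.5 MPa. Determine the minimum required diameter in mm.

37.2 mm

ω = 2π·176/60 = 18.43 rad/s, so T = P/ω = 13.6×745.7 / 18.43 = 550.3 N·m.
For a solid shaft τ_max = 16T/(πd³), so d = (16T/(π τ_allow))^(1/3) = (16·550.3/(π·5.45×10^7))^(1/3) = 0.03719 m.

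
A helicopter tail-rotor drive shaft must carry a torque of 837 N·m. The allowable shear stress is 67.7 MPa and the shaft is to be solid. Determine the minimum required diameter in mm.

39.8 mm

For a solid shaft τ_max = 16T/(πd³), so d = (16T/(π τ_allow))^(1/3) = (16·837.0/(π·6.77×10^7))^(1/3) = 0.03978 m.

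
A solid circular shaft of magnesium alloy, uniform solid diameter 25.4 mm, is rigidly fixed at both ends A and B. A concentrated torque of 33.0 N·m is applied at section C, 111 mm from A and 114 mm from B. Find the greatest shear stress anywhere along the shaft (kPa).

5200 kPa

With uniform GJ and both ends fixed, compatibility θ_AC = θ_CB gives T_A·a = T_B·b, together with T_A + T_B = T₀.
T_A = T₀·b/(a+b) = 33.00·114/225.0 = 16.72 N·m; T_B = 16.28 N·m.
τ in each portion: τ_AC = 5.20×10^6 Pa, τ_CB = 5.06×10^6 Pa; maximum is in AC.
τ_max = T_AC·r/J = 16.72·0.0127/4.09×10^-8 = 5.196×10^6 Pa.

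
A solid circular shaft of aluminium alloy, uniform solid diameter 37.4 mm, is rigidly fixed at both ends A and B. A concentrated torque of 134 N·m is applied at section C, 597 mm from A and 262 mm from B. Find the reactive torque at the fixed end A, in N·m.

With uniform GJ and both ends fixed, compatibility θ_AC = θ_CB gives T_A·a = T_B·b, together with T_A + T_B = T₀.
T_A = T₀·b/(a+b) = 134.0·262/859.0 = 40.87 N·m; T_B = 93.13 N·m.

40.9 N·m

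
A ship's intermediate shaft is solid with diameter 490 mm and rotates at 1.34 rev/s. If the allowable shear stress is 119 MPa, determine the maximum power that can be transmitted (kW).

23100 kW

J = πd⁴/32 = π(0.490)⁴/32 = 5.660×10^-3 m⁴.
T_max = τ_allow·J/r = 1.19×10^8 × 5.660×10^-3 / 0.245 = 2.749e6 N·m.
ω = 2π·1.34 = 8.419 rad/s, so P_max = T_max·ω = 2.314×10^7 W.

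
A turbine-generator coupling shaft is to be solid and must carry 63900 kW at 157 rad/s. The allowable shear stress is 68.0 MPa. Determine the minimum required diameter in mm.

312 mm

ω = 157 rad/s, so T = P/ω = 63900×10³ / 157.0 = 407000 N·m.
For a solid shaft τ_max = 16T/(πd³), so d = (16T/(π τ_allow))^(1/3) = (16·407000/(π·6.80×10^7))^(1/3) = 0.3124 m.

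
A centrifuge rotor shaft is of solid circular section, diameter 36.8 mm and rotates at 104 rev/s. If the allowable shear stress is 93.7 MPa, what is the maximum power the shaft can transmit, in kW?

J = πd⁴/32 = π(0.0368)⁴/32 = 1.800×10^-7 m⁴.
T_max = τ_allow·J/r = 9.37×10^7 × 1.800×10^-7 / 0.0184 = 916.9 N·m.
ω = 2π·104 = 653.5 rad/s, so P_max = T_max·ω = 5.991×10^5 W.

599 kW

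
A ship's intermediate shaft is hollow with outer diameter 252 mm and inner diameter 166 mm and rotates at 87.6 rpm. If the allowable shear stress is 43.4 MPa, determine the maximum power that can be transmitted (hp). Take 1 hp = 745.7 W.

J = π(d_o⁴ − d_i⁴)/32 = π(0.252⁴ − 0.166⁴)/32 = 3.214×10^-4 m⁴.
T_max = τ_allow·J/r = 4.34×10^7 × 3.214×10^-4 / 0.126 = 110700 N·m.
ω = 2π·87.6/60 = 9.173 rad/s, so P_max = T_max·ω = 1.015×10^6 W.

1360 hp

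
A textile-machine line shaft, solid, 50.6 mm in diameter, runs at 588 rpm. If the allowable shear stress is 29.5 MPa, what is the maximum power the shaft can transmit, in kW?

46.2 kW

J = πd⁴/32 = π(0.0506)⁴/32 = 6.436×10^-7 m⁴.
T_max = τ_allow·J/r = 2.95×10^7 × 6.436×10^-7 / 0.0253 = 750.4 N·m.
ω = 2π·588/60 = 61.58 rad/s, so P_max = T_max·ω = 4.621×10^4 W.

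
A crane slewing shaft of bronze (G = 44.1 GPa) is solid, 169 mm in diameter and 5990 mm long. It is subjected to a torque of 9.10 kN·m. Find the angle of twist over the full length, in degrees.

0.884°

J = πd⁴/32 = π(0.169)⁴/32 = 8.008×10^-5 m⁴.
θ = T·L/(G·J) = 9100 × 5.99 / (44.1×10⁹ × 8.008×10^-5) = 0.01543 rad.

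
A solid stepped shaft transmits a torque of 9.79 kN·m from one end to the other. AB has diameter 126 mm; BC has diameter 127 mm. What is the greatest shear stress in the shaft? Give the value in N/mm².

Under the same torque, τ_max = 16T/(πd³) is largest where d is smallest — segment AB (d = 126 mm).
τ_max = 16·9790/(π·(0.126)³) = 2.493×10^7 Pa.

24.9 N/mm²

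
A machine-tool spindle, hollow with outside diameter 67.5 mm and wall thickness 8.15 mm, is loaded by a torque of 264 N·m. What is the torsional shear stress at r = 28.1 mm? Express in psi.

J = π(d_o⁴ − d_i⁴)/32 = π(0.0675⁴ − 0.0512⁴)/32 = 1.363×10^-6 m⁴.
Shear stress varies linearly with radius: τ = T·r/J = 264.0 × 0.0281 / 1.363×10^-6 = 5.441×10^6 Pa.

789 psi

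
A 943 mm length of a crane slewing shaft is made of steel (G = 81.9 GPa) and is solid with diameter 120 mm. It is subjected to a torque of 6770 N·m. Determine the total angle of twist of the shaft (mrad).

3.83 mrad

J = πd⁴/32 = π(0.120)⁴/32 = 2.036×10^-5 m⁴.
θ = T·L/(G·J) = 6770 × 0.943 / (81.9×10⁹ × 2.036×10^-5) = 3.829×10^-3 rad.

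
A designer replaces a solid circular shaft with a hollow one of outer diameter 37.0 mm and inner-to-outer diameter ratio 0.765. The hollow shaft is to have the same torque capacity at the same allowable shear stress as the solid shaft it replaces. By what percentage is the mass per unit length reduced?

45.1 %

Equal τ_max and T ⇒ the solid shaft needs d_s³ = d_o³(1−k⁴), so d_s = 37.0·(1−0.765⁴)^(1/3) = 32.17 mm.
Area ratio A_h/A_s = d_o²(1−k²)/d_s² = (1−k²)/(1−k⁴)^(2/3) = 0.5485.
Mass saving = 1 − 0.5485 = 45.1 %.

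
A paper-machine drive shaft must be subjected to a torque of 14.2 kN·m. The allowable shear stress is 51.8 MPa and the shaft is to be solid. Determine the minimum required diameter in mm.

112 mm

For a solid shaft τ_max = 16T/(πd³), so d = (16T/(π τ_allow))^(1/3) = (16·14200/(π·5.18×10^7))^(1/3) = 0.1118 m.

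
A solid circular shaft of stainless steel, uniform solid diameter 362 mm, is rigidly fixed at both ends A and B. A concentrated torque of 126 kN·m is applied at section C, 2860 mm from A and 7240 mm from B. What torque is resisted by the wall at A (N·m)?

90300 N·m

With uniform GJ and both ends fixed, compatibility θ_AC = θ_CB gives T_A·a = T_B·b, together with T_A + T_B = T₀.
T_A = T₀·b/(a+b) = 126000·7240/10100 = 90320 N·m; T_B = 35680 N·m.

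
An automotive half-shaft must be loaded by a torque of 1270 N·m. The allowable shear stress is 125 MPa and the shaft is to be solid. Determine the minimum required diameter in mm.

37.3 mm

For a solid shaft τ_max = 16T/(πd³), so d = (16T/(π τ_allow))^(1/3) = (16·1270/(π·1.25×10^8))^(1/3) = 0.03726 m.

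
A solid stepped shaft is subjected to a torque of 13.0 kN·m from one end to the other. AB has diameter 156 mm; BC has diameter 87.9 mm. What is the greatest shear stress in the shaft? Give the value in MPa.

Under the same torque, τ_max = 16T/(πd³) is largest where d is smallest — segment BC (d = 87.9 mm).
τ_max = 16·13000/(π·(0.0879)³) = 9.749×10^7 Pa.

97.5 MPa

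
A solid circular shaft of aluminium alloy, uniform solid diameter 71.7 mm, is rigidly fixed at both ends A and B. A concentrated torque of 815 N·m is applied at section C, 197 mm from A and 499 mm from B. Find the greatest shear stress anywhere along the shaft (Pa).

With uniform GJ and both ends fixed, compatibility θ_AC = θ_CB gives T_A·a = T_B·b, together with T_A + T_B = T₀.
T_A = T₀·b/(a+b) = 815.0·499/696.0 = 584.3 N·m; T_B = 230.7 N·m.
τ in each portion: τ_AC = 8.07×10^6 Pa, τ_CB = 3.19×10^6 Pa; maximum is in AC.
τ_max = T_AC·r/J = 584.3·0.0358/2.59×10^-6 = 8.073×10^6 Pa.

8.07e6 Pa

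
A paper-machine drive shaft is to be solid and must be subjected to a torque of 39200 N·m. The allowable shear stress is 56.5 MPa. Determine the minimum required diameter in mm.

152 mm

For a solid shaft τ_max = 16T/(πd³), so d = (16T/(π τ_allow))^(1/3) = (16·39200/(π·5.65×10^7))^(1/3) = 0.1523 m.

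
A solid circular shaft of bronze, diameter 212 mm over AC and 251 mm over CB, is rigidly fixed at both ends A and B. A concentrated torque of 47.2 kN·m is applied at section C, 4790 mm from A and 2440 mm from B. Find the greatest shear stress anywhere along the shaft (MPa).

Compatibility: T_A·a/J_AC = T_B·b/J_CB with T_A + T_B = T₀.
J_AC = 1.98×10^-4 m⁴, J_CB = 3.90×10^-4 m⁴, so T_A = T₀·(J_AC/a)/((J_AC/a)+(J_CB/b)) = 9717 N·m, T_B = 37480 N·m.
τ in each portion: τ_AC = 5.19×10^6 Pa, τ_CB = 1.21×10^7 Pa; maximum is in CB.
τ_max = T_CB·r/J = 37480·0.126/3.90×10^-4 = 1.207×10^7 Pa.

12.1 MPa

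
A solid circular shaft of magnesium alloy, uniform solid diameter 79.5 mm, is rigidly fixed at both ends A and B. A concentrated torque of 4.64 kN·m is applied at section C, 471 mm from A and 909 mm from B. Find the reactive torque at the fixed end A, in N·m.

3060 N·m

With uniform GJ and both ends fixed, compatibility θ_AC = θ_CB gives T_A·a = T_B·b, together with T_A + T_B = T₀.
T_A = T₀·b/(a+b) = 4640·909/1380 = 3056 N·m; T_B = 1584 N·m.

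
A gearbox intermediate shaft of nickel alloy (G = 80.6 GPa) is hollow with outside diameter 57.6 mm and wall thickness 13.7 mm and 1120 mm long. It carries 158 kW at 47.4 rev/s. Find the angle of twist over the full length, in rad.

ω = 2π·47.4 = 297.8 rad/s, so T = P/ω = 158×10³ / 297.8 = 530.5 N·m.
J = π(d_o⁴ − d_i⁴)/32 = π(0.0576⁴ − 0.0302⁴)/32 = 9.990×10^-7 m⁴.
θ = T·L/(G·J) = 530.5 × 1.12 / (80.6×10⁹ × 9.990×10^-7) = 7.379×10^-3 rad.

0.00738 rad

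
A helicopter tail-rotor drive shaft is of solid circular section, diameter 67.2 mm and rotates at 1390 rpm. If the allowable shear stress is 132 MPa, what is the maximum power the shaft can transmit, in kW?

1140 kW

J = πd⁴/32 = π(0.0672)⁴/32 = 2.002×10^-6 m⁴.
T_max = τ_allow·J/r = 1.32×10^8 × 2.002×10^-6 / 0.0336 = 7865 N·m.
ω = 2π·1390/60 = 145.6 rad/s, so P_max = T_max·ω = 1.145×10^6 W.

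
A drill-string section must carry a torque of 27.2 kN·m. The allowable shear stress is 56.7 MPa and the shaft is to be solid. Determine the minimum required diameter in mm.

For a solid shaft τ_max = 16T/(πd³), so d = (16T/(π τ_allow))^(1/3) = (16·27200/(π·5.67×10^7))^(1/3) = 0.1347 m.

135 mm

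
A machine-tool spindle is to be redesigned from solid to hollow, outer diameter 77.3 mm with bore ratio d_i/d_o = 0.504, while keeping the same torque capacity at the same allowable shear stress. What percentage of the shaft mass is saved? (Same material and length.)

22.0 %

Equal τ_max and T ⇒ the solid shaft needs d_s³ = d_o³(1−k⁴), so d_s = 77.3·(1−0.504⁴)^(1/3) = 75.60 mm.
Area ratio A_h/A_s = d_o²(1−k²)/d_s² = (1−k²)/(1−k⁴)^(2/3) = 0.7799.
Mass saving = 1 − 0.7799 = 22.0 %.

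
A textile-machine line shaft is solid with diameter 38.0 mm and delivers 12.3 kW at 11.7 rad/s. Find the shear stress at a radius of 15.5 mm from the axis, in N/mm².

79.6 N/mm²

ω = 11.7 rad/s, so T = P/ω = 12.3×10³ / 11.70 = 1051 N·m.
J = πd⁴/32 = π(0.0380)⁴/32 = 2.047×10^-7 m⁴.
Shear stress varies linearly with radius: τ = T·r/J = 1051 × 0.0155 / 2.047×10^-7 = 7.960×10^7 Pa.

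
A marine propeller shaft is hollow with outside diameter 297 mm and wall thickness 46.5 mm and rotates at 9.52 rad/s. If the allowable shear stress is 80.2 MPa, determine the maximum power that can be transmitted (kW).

J = π(d_o⁴ − d_i⁴)/32 = π(0.297⁴ − 0.204⁴)/32 = 5.939×10^-4 m⁴.
T_max = τ_allow·J/r = 8.02×10^7 × 5.939×10^-4 / 0.148 = 320700 N·m.
ω = 9.52 rad/s, so P_max = T_max·ω = 3.053×10^6 W.

3050 kW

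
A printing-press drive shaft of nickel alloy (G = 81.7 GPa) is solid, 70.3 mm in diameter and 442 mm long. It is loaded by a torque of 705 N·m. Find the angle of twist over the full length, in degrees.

J = πd⁴/32 = π(0.0703)⁴/32 = 2.398×10^-6 m⁴.
θ = T·L/(G·J) = 705.0 × 0.442 / (81.7×10⁹ × 2.398×10^-6) = 1.591×10^-3 rad.

0.0911°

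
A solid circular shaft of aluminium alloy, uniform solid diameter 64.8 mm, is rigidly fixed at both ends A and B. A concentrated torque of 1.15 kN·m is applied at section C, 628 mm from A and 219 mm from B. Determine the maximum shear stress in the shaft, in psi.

With uniform GJ and both ends fixed, compatibility θ_AC = θ_CB gives T_A·a = T_B·b, together with T_A + T_B = T₀.
T_A = T₀·b/(a+b) = 1150·219/847.0 = 297.3 N·m; T_B = 852.7 N·m.
τ in each portion: τ_AC = 5.57×10^6 Pa, τ_CB = 1.60×10^7 Pa; maximum is in CB.
τ_max = T_CB·r/J = 852.7·0.0324/1.73×10^-6 = 1.596×10^7 Pa.

2310 psi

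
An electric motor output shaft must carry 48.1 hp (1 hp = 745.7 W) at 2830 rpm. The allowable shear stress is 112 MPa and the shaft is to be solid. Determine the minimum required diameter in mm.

ω = 2π·2830/60 = 296.4 rad/s, so T = P/ω = 48.1×745.7 / 296.4 = 121.0 N·m.
For a solid shaft τ_max = 16T/(πd³), so d = (16T/(π τ_allow))^(1/3) = (16·121.0/(π·1.12×10^8))^(1/3) = 0.01766 m.

17.7 mm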